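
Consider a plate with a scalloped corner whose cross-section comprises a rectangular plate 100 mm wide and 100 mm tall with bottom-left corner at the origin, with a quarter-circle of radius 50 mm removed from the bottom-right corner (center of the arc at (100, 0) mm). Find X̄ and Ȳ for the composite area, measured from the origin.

X̄ = 42.97 mm, Ȳ = 57.03 mm

plate: A = 100 × 100 = 10000.00, centroid at (50.00, 50.00).
removed quarter-circle: A = −¼π·50² = -1963.50, centroid at (78.78, 21.22).
ΣA = 8036.50 mm², ΣAX̄ = 345317.13 mm³, ΣAȲ = 458333.33 mm³.
X̄ = 345317.13/8036.50 = 42.97 mm; Ȳ = 458333.33/8036.50 = 57.03 mm.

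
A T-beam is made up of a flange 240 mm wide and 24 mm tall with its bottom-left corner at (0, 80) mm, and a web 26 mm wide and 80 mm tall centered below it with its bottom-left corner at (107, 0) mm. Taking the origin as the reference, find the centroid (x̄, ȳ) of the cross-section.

web: A = 26 × 80 = 2080.00, centroid at (120.00, 40.00).
flange: A = 240 × 24 = 5760.00, centroid at (120.00, 92.00).
ΣA = 7840.00 mm²
ΣAx̄ = (2080.00)(120.00) + (5760.00)(120.00) = 940800.00 mm³
ΣAȳ = (2080.00)(40.00) + (5760.00)(92.00) = 613120.00 mm³
x̄ = 940800.00 / 7840.00 = 120.00 mm
ȳ = 613120.00 / 7840.00 = 78.20 mm

x̄ = 120.00 mm, ȳ = 78.20 mm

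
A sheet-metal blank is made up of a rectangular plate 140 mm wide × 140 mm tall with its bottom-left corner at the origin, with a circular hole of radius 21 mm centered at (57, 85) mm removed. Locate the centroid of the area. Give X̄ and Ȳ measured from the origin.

X̄ = 70.99 mm, Ȳ = 68.86 mm

plate: A = 140 × 140 = 19600.00, centroid at (70.00, 70.00).
hole: A = −π·21² = -1385.44, centroid at (57.00, 85.00).
ΣA = 18214.56 mm²
ΣAX̄ = (19600.00)(70.00) + (-1385.44)(57.00) = 1293029.79 mm³
ΣAȲ = (19600.00)(70.00) + (-1385.44)(85.00) = 1254237.40 mm³
X̄ = 1293029.79 / 18214.56 = 70.99 mm
Ȳ = 1254237.40 / 18214.56 = 68.86 mm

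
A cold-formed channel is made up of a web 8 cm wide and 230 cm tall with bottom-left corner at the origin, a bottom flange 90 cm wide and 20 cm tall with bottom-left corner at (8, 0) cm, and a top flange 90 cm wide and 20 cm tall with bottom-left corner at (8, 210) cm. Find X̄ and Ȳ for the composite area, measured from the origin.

X̄ = 36.43 cm, Ȳ = 115.00 cm

web: A = 8 × 230 = 1840.00, centroid at (4.00, 115.00).
bottom flange: A = 90 × 20 = 1800.00, centroid at (53.00, 10.00).
top flange: A = 90 × 20 = 1800.00, centroid at (53.00, 220.00).
ΣA = 5440.00 cm², ΣAX̄ = 198160.00 cm³, ΣAȲ = 625600.00 cm³.
X̄ = 198160.00/5440.00 = 36.43 cm; Ȳ = 625600.00/5440.00 = 115.00 cm.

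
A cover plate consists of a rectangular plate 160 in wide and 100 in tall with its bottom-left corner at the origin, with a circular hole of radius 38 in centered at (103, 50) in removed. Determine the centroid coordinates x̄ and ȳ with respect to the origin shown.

x̄ = 70.90 in, ȳ = 50.00 in

plate: A = 160 × 100 = 16000.00, centroid at (80.00, 50.00).
hole: A = −π·38² = -4536.46, centroid at (103.00, 50.00).
ΣA = 11463.54 in²
ΣAx̄ = (16000.00)(80.00) + (-4536.46)(103.00) = 812744.64 in³
ΣAȳ = (16000.00)(50.00) + (-4536.46)(50.00) = 573177.01 in³
x̄ = 812744.64 / 11463.54 = 70.90 in
ȳ = 573177.01 / 11463.54 = 50.00 in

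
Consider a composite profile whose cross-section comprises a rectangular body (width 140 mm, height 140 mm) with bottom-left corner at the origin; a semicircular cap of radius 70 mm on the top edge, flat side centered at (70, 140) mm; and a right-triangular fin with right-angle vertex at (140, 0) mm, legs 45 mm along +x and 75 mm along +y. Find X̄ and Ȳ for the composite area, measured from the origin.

Part | A | x̄ᵢ | ȳᵢ | A·x̄ᵢ | A·ȳᵢ
rectangular body | 19600.00 | 70.00 | 70.00 | 1372000.00 | 1372000.00
semicircular top | 7696.90 | 70.00 | 169.71 | 538783.14 | 1306232.95
triangular fin | 1687.50 | 155.00 | 25.00 | 261562.50 | 42187.50
Σ | 28984.40 |  |  | 2172345.64 | 2720420.45
X̄ = 2172345.64 / 28984.40 = 74.95 mm
Ȳ = 2720420.45 / 28984.40 = 93.86 mm

X̄ = 74.95 mm, Ȳ = 93.86 mm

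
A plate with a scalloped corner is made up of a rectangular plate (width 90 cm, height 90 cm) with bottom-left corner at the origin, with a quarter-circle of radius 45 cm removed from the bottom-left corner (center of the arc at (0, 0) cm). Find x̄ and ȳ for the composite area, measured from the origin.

Part | A | x̄ᵢ | ȳᵢ | A·x̄ᵢ | A·ȳᵢ
plate | 8100.00 | 45.00 | 45.00 | 364500.00 | 364500.00
removed quarter-circle | -1590.43 | 19.10 | 19.10 | -30375.00 | -30375.00
Σ | 6509.57 |  |  | 334125.00 | 334125.00
x̄ = 334125.00 / 6509.57 = 51.33 cm
ȳ = 334125.00 / 6509.57 = 51.33 cm

x̄ = 51.33 cm, ȳ = 51.33 cm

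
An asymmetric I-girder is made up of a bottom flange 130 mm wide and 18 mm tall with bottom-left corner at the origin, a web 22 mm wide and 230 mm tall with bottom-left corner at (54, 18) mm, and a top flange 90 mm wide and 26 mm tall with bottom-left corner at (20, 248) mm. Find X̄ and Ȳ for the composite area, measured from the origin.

X̄ = 65.00 mm, Ȳ = 133.96 mm

bottom flange: A = 130 × 18 = 2340.00, centroid at (65.00, 9.00).
web: A = 22 × 230 = 5060.00, centroid at (65.00, 133.00).
top flange: A = 90 × 26 = 2340.00, centroid at (65.00, 261.00).
ΣA = 9740.00 mm², ΣAX̄ = 633100.00 mm³, ΣAȲ = 1304780.00 mm³.
X̄ = 633100.00/9740.00 = 65.00 mm; Ȳ = 1304780.00/9740.00 = 133.96 mm.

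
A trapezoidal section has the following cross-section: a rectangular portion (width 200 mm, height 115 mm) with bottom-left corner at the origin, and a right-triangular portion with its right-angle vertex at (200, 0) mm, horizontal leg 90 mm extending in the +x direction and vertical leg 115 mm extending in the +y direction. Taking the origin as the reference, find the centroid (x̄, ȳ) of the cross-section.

x̄ = 123.88 mm, ȳ = 53.98 mm

Part | A | x̄ᵢ | ȳᵢ | A·x̄ᵢ | A·ȳᵢ
rectangular portion | 23000.00 | 100.00 | 57.50 | 2300000.00 | 1322500.00
triangular portion | 5175.00 | 230.00 | 38.33 | 1190250.00 | 198375.00
Σ | 28175.00 |  |  | 3490250.00 | 1520875.00
x̄ = 3490250.00 / 28175.00 = 123.88 mm
ȳ = 1520875.00 / 28175.00 = 53.98 mm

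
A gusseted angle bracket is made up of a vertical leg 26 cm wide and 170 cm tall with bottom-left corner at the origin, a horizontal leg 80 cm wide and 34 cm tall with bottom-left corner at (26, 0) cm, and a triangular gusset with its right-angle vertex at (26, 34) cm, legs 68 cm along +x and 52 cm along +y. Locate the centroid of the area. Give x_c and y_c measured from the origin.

vertical leg: A = 26 × 170 = 4420.00, centroid at (13.00, 85.00).
horizontal leg: A = 80 × 34 = 2720.00, centroid at (66.00, 17.00).
gusset: A = ½·68·52 = 1768.00, centroid at (48.67, 51.33).
ΣA = 8908.00 cm²
ΣAx_c = (4420.00)(13.00) + (2720.00)(66.00) + (1768.00)(48.67) = 323022.67 cm³
ΣAy_c = (4420.00)(85.00) + (2720.00)(17.00) + (1768.00)(51.33) = 512697.33 cm³
x_c = 323022.67 / 8908.00 = 36.26 cm
y_c = 512697.33 / 8908.00 = 57.55 cm

x_c = 36.26 cm, y_c = 57.55 cm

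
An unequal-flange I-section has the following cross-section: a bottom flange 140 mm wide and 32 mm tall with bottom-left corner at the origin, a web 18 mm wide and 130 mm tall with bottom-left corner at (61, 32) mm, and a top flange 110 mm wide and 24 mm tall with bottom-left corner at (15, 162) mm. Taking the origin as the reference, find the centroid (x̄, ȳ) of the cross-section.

Part | A | x̄ᵢ | ȳᵢ | A·x̄ᵢ | A·ȳᵢ
bottom flange | 4480.00 | 70.00 | 16.00 | 313600.00 | 71680.00
web | 2340.00 | 70.00 | 97.00 | 163800.00 | 226980.00
top flange | 2640.00 | 70.00 | 174.00 | 184800.00 | 459360.00
Σ | 9460.00 |  |  | 662200.00 | 758020.00
x̄ = 662200.00 / 9460.00 = 70.00 mm
ȳ = 758020.00 / 9460.00 = 80.13 mm

x̄ = 70.00 mm, ȳ = 80.13 mm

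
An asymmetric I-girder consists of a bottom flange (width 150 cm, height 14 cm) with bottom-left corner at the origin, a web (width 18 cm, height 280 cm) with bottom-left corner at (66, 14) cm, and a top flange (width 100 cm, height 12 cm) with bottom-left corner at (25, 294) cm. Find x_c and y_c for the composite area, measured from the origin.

x_c = 75.00 cm, y_c = 137.99 cm

bottom flange: A = 150 × 14 = 2100.00, centroid at (75.00, 7.00).
web: A = 18 × 280 = 5040.00, centroid at (75.00, 154.00).
top flange: A = 100 × 12 = 1200.00, centroid at (75.00, 300.00).
ΣA = 8340.00 cm²
ΣAx_c = (2100.00)(75.00) + (5040.00)(75.00) + (1200.00)(75.00) = 625500.00 cm³
ΣAy_c = (2100.00)(7.00) + (5040.00)(154.00) + (1200.00)(300.00) = 1150860.00 cm³
x_c = 625500.00 / 8340.00 = 75.00 cm
y_c = 1150860.00 / 8340.00 = 137.99 cm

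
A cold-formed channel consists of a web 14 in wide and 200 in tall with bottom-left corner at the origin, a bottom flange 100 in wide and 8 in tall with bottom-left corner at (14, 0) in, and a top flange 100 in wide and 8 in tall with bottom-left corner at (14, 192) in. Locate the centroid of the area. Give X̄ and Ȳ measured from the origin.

web: A = 14 × 200 = 2800.00, centroid at (7.00, 100.00).
bottom flange: A = 100 × 8 = 800.00, centroid at (64.00, 4.00).
top flange: A = 100 × 8 = 800.00, centroid at (64.00, 196.00).
ΣA = 4400.00 in²
ΣAX̄ = (2800.00)(7.00) + (800.00)(64.00) + (800.00)(64.00) = 122000.00 in³
ΣAȲ = (2800.00)(100.00) + (800.00)(4.00) + (800.00)(196.00) = 440000.00 in³
X̄ = 122000.00 / 4400.00 = 27.73 in
Ȳ = 440000.00 / 4400.00 = 100.00 in

X̄ = 27.73 in, Ȳ = 100.00 in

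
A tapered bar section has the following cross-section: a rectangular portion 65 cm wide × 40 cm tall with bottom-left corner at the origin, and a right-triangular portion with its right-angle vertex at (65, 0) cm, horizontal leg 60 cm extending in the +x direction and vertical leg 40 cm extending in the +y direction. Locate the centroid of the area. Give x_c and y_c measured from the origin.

rectangular portion: A = 65 × 40 = 2600.00, centroid at (32.50, 20.00).
triangular portion: A = ½·60·40 = 1200.00, centroid at (85.00, 13.33).
ΣA = 3800.00 cm²
ΣAx_c = (2600.00)(32.50) + (1200.00)(85.00) = 186500.00 cm³
ΣAy_c = (2600.00)(20.00) + (1200.00)(13.33) = 68000.00 cm³
x_c = 186500.00 / 3800.00 = 49.08 cm
y_c = 68000.00 / 3800.00 = 17.89 cm

x_c = 49.08 cm, y_c = 17.89 cm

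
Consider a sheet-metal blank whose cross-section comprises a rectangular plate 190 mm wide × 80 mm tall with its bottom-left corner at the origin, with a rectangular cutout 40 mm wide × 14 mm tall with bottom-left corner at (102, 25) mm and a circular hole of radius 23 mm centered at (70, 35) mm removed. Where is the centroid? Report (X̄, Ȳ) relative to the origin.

X̄ = 97.04 mm, Ȳ = 40.99 mm

Part | A | x̄ᵢ | ȳᵢ | A·x̄ᵢ | A·ȳᵢ
plate | 15200.00 | 95.00 | 40.00 | 1444000.00 | 608000.00
hole 1 | -560.00 | 122.00 | 32.00 | -68320.00 | -17920.00
hole 2 | -1661.90 | 70.00 | 35.00 | -116333.18 | -58166.59
Σ | 12978.10 |  |  | 1259346.82 | 531913.41
X̄ = 1259346.82 / 12978.10 = 97.04 mm
Ȳ = 531913.41 / 12978.10 = 40.99 mm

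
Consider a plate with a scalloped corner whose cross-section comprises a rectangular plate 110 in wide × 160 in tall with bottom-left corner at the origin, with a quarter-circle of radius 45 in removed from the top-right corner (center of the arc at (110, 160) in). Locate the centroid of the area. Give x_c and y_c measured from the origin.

x_c = 51.43 in, y_c = 73.95 in

plate: A = 110 × 160 = 17600.00, centroid at (55.00, 80.00).
removed quarter-circle: A = −¼π·45² = -1590.43, centroid at (90.90, 140.90).
ΣA = 16009.57 in²
ΣAx_c = (17600.00)(55.00) + (-1590.43)(90.90) = 823427.56 in³
ΣAy_c = (17600.00)(80.00) + (-1590.43)(140.90) = 1183906.00 in³
x_c = 823427.56 / 16009.57 = 51.43 in
y_c = 1183906.00 / 16009.57 = 73.95 in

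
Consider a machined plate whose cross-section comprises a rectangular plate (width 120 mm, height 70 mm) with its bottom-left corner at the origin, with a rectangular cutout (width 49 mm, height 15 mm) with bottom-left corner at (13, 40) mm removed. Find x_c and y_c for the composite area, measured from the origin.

x_c = 62.16 mm, y_c = 33.80 mm

Part | A | x̄ᵢ | ȳᵢ | A·x̄ᵢ | A·ȳᵢ
plate | 8400.00 | 60.00 | 35.00 | 504000.00 | 294000.00
hole | -735.00 | 37.50 | 47.50 | -27562.50 | -34912.50
Σ | 7665.00 |  |  | 476437.50 | 259087.50
x_c = 476437.50 / 7665.00 = 62.16 mm
y_c = 259087.50 / 7665.00 = 33.80 mm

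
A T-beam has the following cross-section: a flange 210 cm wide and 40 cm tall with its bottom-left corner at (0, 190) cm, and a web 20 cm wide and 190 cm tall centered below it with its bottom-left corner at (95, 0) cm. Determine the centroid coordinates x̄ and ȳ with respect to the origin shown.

Part | A | x̄ᵢ | ȳᵢ | A·x̄ᵢ | A·ȳᵢ
web | 3800.00 | 105.00 | 95.00 | 399000.00 | 361000.00
flange | 8400.00 | 105.00 | 210.00 | 882000.00 | 1764000.00
Σ | 12200.00 |  |  | 1281000.00 | 2125000.00
x̄ = 1281000.00 / 12200.00 = 105.00 cm
ȳ = 2125000.00 / 12200.00 = 174.18 cm

x̄ = 105.00 cm, ȳ = 174.18 cm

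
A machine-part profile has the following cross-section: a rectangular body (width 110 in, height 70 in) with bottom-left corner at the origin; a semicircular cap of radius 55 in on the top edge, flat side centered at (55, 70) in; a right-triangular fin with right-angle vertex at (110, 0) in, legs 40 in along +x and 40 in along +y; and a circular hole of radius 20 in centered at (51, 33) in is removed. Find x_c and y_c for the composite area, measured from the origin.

rectangular body: A = 110 × 70 = 7700.00, centroid at (55.00, 35.00).
semicircular top: A = ½π·55² = 4751.66, centroid at (55.00, 93.34).
triangular fin: A = ½·40·40 = 800.00, centroid at (123.33, 13.33).
hole: A = −π·20² = -1256.64, centroid at (51.00, 33.00).
ΣA = 11995.02 in², ΣAx_c = 719419.42 in³, ΣAy_c = 682230.43 in³.
x_c = 719419.42/11995.02 = 59.98 in; y_c = 682230.43/11995.02 = 56.88 in.

x_c = 59.98 in, y_c = 56.88 in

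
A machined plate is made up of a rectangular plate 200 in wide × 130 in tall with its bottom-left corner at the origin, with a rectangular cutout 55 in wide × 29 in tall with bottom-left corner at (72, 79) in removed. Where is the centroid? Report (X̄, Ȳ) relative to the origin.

plate: A = 200 × 130 = 26000.00, centroid at (100.00, 65.00).
hole: A = −(55 × 29) = -1595.00, centroid at (99.50, 93.50).
ΣA = 24405.00 in²
ΣAX̄ = (26000.00)(100.00) + (-1595.00)(99.50) = 2441297.50 in³
ΣAȲ = (26000.00)(65.00) + (-1595.00)(93.50) = 1540867.50 in³
X̄ = 2441297.50 / 24405.00 = 100.03 in
Ȳ = 1540867.50 / 24405.00 = 63.14 in

X̄ = 100.03 in, Ȳ = 63.14 in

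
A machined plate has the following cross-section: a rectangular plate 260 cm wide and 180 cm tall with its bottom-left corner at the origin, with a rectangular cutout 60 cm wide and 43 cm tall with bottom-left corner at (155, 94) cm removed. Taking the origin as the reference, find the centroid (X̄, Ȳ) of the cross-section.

X̄ = 126.79 cm, Ȳ = 88.51 cm

Part | A | x̄ᵢ | ȳᵢ | A·x̄ᵢ | A·ȳᵢ
plate | 46800.00 | 130.00 | 90.00 | 6084000.00 | 4212000.00
hole | -2580.00 | 185.00 | 115.50 | -477300.00 | -297990.00
Σ | 44220.00 |  |  | 5606700.00 | 3914010.00
X̄ = 5606700.00 / 44220.00 = 126.79 cm
Ȳ = 3914010.00 / 44220.00 = 88.51 cm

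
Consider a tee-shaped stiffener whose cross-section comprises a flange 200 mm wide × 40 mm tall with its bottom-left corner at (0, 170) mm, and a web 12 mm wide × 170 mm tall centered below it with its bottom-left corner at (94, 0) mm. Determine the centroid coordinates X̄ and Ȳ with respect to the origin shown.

web: A = 12 × 170 = 2040.00, centroid at (100.00, 85.00).
flange: A = 200 × 40 = 8000.00, centroid at (100.00, 190.00).
ΣA = 10040.00 mm²
ΣAX̄ = (2040.00)(100.00) + (8000.00)(100.00) = 1004000.00 mm³
ΣAȲ = (2040.00)(85.00) + (8000.00)(190.00) = 1693400.00 mm³
X̄ = 1004000.00 / 10040.00 = 100.00 mm
Ȳ = 1693400.00 / 10040.00 = 168.67 mm

X̄ = 100.00 mm, Ȳ = 168.67 mm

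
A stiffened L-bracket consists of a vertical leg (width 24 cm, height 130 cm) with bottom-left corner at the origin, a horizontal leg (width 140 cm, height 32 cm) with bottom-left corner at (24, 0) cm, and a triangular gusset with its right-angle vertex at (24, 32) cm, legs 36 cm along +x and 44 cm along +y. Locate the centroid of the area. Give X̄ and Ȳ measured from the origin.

vertical leg: A = 24 × 130 = 3120.00, centroid at (12.00, 65.00).
horizontal leg: A = 140 × 32 = 4480.00, centroid at (94.00, 16.00).
gusset: A = ½·36·44 = 792.00, centroid at (36.00, 46.67).
ΣA = 8392.00 cm², ΣAX̄ = 487072.00 cm³, ΣAȲ = 311440.00 cm³.
X̄ = 487072.00/8392.00 = 58.04 cm; Ȳ = 311440.00/8392.00 = 37.11 cm.

X̄ = 58.04 cm, Ȳ = 37.11 cm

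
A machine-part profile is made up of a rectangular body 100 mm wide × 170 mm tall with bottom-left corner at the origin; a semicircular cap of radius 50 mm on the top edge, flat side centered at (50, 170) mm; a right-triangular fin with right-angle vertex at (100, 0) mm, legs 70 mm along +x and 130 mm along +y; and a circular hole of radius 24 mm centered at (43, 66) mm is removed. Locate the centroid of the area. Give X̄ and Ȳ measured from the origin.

X̄ = 64.63 mm, Ȳ = 96.07 mm

rectangular body: A = 100 × 170 = 17000.00, centroid at (50.00, 85.00).
semicircular top: A = ½π·50² = 3926.99, centroid at (50.00, 191.22).
triangular fin: A = ½·70·130 = 4550.00, centroid at (123.33, 43.33).
hole: A = −π·24² = -1809.56, centroid at (43.00, 66.00).
ΣA = 23667.43 mm², ΣAX̄ = 1529705.24 mm³, ΣAȲ = 2273657.65 mm³.
X̄ = 1529705.24/23667.43 = 64.63 mm; Ȳ = 2273657.65/23667.43 = 96.07 mm.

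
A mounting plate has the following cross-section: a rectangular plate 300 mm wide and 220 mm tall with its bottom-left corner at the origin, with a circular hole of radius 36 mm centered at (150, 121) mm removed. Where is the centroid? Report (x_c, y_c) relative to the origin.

plate: A = 300 × 220 = 66000.00, centroid at (150.00, 110.00).
hole: A = −π·36² = -4071.50, centroid at (150.00, 121.00).
ΣA = 61928.50 mm²
ΣAx_c = (66000.00)(150.00) + (-4071.50)(150.00) = 9289274.39 mm³
ΣAy_c = (66000.00)(110.00) + (-4071.50)(121.00) = 6767348.01 mm³
x_c = 9289274.39 / 61928.50 = 150.00 mm
y_c = 6767348.01 / 61928.50 = 109.28 mm

x_c = 150.00 mm, y_c = 109.28 mm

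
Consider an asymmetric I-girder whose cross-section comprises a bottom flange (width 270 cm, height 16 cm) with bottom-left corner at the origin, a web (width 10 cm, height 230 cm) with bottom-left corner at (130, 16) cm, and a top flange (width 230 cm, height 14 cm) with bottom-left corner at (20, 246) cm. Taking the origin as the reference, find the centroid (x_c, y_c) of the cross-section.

bottom flange: A = 270 × 16 = 4320.00, centroid at (135.00, 8.00).
web: A = 10 × 230 = 2300.00, centroid at (135.00, 131.00).
top flange: A = 230 × 14 = 3220.00, centroid at (135.00, 253.00).
ΣA = 9840.00 cm², ΣAx_c = 1328400.00 cm³, ΣAy_c = 1150520.00 cm³.
x_c = 1328400.00/9840.00 = 135.00 cm; y_c = 1150520.00/9840.00 = 116.92 cm.

x_c = 135.00 cm, y_c = 116.92 cm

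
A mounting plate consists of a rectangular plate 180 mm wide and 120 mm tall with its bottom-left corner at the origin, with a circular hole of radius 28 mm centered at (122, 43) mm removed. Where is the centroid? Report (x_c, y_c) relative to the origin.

Part | A | x̄ᵢ | ȳᵢ | A·x̄ᵢ | A·ȳᵢ
plate | 21600.00 | 90.00 | 60.00 | 1944000.00 | 1296000.00
hole | -2463.01 | 122.00 | 43.00 | -300487.05 | -105909.37
Σ | 19136.99 |  |  | 1643512.95 | 1190090.63
x_c = 1643512.95 / 19136.99 = 85.88 mm
y_c = 1190090.63 / 19136.99 = 62.19 mm

x_c = 85.88 mm, y_c = 62.19 mm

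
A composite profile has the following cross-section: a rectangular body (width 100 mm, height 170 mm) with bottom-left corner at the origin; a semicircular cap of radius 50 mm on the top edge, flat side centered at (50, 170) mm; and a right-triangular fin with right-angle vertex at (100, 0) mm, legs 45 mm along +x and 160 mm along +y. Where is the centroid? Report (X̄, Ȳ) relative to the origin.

rectangular body: A = 100 × 170 = 17000.00, centroid at (50.00, 85.00).
semicircular top: A = ½π·50² = 3926.99, centroid at (50.00, 191.22).
triangular fin: A = ½·45·160 = 3600.00, centroid at (115.00, 53.33).
ΣA = 24526.99 mm²
ΣAX̄ = (17000.00)(50.00) + (3926.99)(50.00) + (3600.00)(115.00) = 1460349.54 mm³
ΣAȲ = (17000.00)(85.00) + (3926.99)(191.22) + (3600.00)(53.33) = 2387921.77 mm³
X̄ = 1460349.54 / 24526.99 = 59.54 mm
Ȳ = 2387921.77 / 24526.99 = 97.36 mm

X̄ = 59.54 mm, Ȳ = 97.36 mm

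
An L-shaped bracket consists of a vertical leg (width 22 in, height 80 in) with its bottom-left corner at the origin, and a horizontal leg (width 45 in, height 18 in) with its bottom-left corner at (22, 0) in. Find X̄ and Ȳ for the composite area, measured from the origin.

X̄ = 21.56 in, Ȳ = 30.23 in

vertical leg: A = 22 × 80 = 1760.00, centroid at (11.00, 40.00).
horizontal leg: A = 45 × 18 = 810.00, centroid at (44.50, 9.00).
ΣA = 2570.00 in²
ΣAX̄ = (1760.00)(11.00) + (810.00)(44.50) = 55405.00 in³
ΣAȲ = (1760.00)(40.00) + (810.00)(9.00) = 77690.00 in³
X̄ = 55405.00 / 2570.00 = 21.56 in
Ȳ = 77690.00 / 2570.00 = 30.23 in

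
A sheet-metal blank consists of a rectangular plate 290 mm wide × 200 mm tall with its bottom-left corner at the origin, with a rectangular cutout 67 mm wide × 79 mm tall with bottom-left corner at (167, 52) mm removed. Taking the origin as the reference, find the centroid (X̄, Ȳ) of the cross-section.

plate: A = 290 × 200 = 58000.00, centroid at (145.00, 100.00).
hole: A = −(67 × 79) = -5293.00, centroid at (200.50, 91.50).
ΣA = 52707.00 mm², ΣAX̄ = 7348753.50 mm³, ΣAȲ = 5315690.50 mm³.
X̄ = 7348753.50/52707.00 = 139.43 mm; Ȳ = 5315690.50/52707.00 = 100.85 mm.

X̄ = 139.43 mm, Ȳ = 100.85 mm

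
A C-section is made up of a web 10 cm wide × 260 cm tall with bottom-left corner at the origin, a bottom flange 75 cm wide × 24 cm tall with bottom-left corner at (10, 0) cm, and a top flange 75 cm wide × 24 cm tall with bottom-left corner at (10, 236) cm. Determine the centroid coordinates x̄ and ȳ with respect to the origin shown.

Part | A | x̄ᵢ | ȳᵢ | A·x̄ᵢ | A·ȳᵢ
web | 2600.00 | 5.00 | 130.00 | 13000.00 | 338000.00
bottom flange | 1800.00 | 47.50 | 12.00 | 85500.00 | 21600.00
top flange | 1800.00 | 47.50 | 248.00 | 85500.00 | 446400.00
Σ | 6200.00 |  |  | 184000.00 | 806000.00
x̄ = 184000.00 / 6200.00 = 29.68 cm
ȳ = 806000.00 / 6200.00 = 130.00 cm

x̄ = 29.68 cm, ȳ = 130.00 cm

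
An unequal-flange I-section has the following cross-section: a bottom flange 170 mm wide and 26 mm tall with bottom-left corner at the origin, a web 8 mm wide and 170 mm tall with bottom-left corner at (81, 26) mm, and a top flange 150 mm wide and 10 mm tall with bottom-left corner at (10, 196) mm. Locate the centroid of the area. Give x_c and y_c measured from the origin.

bottom flange: A = 170 × 26 = 4420.00, centroid at (85.00, 13.00).
web: A = 8 × 170 = 1360.00, centroid at (85.00, 111.00).
top flange: A = 150 × 10 = 1500.00, centroid at (85.00, 201.00).
ΣA = 7280.00 mm²
ΣAx_c = (4420.00)(85.00) + (1360.00)(85.00) + (1500.00)(85.00) = 618800.00 mm³
ΣAy_c = (4420.00)(13.00) + (1360.00)(111.00) + (1500.00)(201.00) = 509920.00 mm³
x_c = 618800.00 / 7280.00 = 85.00 mm
y_c = 509920.00 / 7280.00 = 70.04 mm

x_c = 85.00 mm, y_c = 70.04 mm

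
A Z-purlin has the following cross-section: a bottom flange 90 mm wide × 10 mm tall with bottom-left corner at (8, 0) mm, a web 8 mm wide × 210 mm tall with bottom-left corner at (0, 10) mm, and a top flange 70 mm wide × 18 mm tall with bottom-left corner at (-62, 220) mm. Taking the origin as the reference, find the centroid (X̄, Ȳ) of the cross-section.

X̄ = 5.31 mm, Ȳ = 126.62 mm

bottom flange: A = 90 × 10 = 900.00, centroid at (53.00, 5.00).
web: A = 8 × 210 = 1680.00, centroid at (4.00, 115.00).
top flange: A = 70 × 18 = 1260.00, centroid at (-27.00, 229.00).
ΣA = 3840.00 mm²
ΣAX̄ = (900.00)(53.00) + (1680.00)(4.00) + (1260.00)(-27.00) = 20400.00 mm³
ΣAȲ = (900.00)(5.00) + (1680.00)(115.00) + (1260.00)(229.00) = 486240.00 mm³
X̄ = 20400.00 / 3840.00 = 5.31 mm
Ȳ = 486240.00 / 3840.00 = 126.62 mm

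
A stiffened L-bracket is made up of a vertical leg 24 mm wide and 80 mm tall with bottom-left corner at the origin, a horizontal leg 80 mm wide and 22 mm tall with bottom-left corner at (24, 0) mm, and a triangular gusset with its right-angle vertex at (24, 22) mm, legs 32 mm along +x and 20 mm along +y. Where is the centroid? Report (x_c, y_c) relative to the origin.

x_c = 36.69 mm, y_c = 26.33 mm

vertical leg: A = 24 × 80 = 1920.00, centroid at (12.00, 40.00).
horizontal leg: A = 80 × 22 = 1760.00, centroid at (64.00, 11.00).
gusset: A = ½·32·20 = 320.00, centroid at (34.67, 28.67).
ΣA = 4000.00 mm²
ΣAx_c = (1920.00)(12.00) + (1760.00)(64.00) + (320.00)(34.67) = 146773.33 mm³
ΣAy_c = (1920.00)(40.00) + (1760.00)(11.00) + (320.00)(28.67) = 105333.33 mm³
x_c = 146773.33 / 4000.00 = 36.69 mm
y_c = 105333.33 / 4000.00 = 26.33 mm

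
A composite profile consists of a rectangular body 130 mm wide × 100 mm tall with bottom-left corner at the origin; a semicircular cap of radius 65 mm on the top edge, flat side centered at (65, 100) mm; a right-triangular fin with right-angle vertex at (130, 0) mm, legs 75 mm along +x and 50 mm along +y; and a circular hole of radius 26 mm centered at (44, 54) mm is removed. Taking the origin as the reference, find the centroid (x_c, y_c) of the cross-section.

x_c = 76.00 mm, y_c = 72.90 mm

Part | A | x̄ᵢ | ȳᵢ | A·x̄ᵢ | A·ȳᵢ
rectangular body | 13000.00 | 65.00 | 50.00 | 845000.00 | 650000.00
semicircular top | 6636.61 | 65.00 | 127.59 | 431379.94 | 846744.78
triangular fin | 1875.00 | 155.00 | 16.67 | 290625.00 | 31250.00
hole | -2123.72 | 44.00 | 54.00 | -93443.53 | -114680.70
Σ | 19387.90 |  |  | 1473561.41 | 1413314.08
x_c = 1473561.41 / 19387.90 = 76.00 mm
y_c = 1413314.08 / 19387.90 = 72.90 mm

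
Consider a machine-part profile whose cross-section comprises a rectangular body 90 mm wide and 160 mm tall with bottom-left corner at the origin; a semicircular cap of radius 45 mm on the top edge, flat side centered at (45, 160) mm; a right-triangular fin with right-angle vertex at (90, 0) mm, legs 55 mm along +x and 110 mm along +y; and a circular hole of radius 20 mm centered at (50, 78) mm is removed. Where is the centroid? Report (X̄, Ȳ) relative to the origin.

Part | A | x̄ᵢ | ȳᵢ | A·x̄ᵢ | A·ȳᵢ
rectangular body | 14400.00 | 45.00 | 80.00 | 648000.00 | 1152000.00
semicircular top | 3180.86 | 45.00 | 179.10 | 143138.82 | 569688.01
triangular fin | 3025.00 | 108.33 | 36.67 | 327708.33 | 110916.67
hole | -1256.64 | 50.00 | 78.00 | -62831.85 | -98017.69
Σ | 19349.23 |  |  | 1056015.30 | 1734586.99
X̄ = 1056015.30 / 19349.23 = 54.58 mm
Ȳ = 1734586.99 / 19349.23 = 89.65 mm

X̄ = 54.58 mm, Ȳ = 89.65 mm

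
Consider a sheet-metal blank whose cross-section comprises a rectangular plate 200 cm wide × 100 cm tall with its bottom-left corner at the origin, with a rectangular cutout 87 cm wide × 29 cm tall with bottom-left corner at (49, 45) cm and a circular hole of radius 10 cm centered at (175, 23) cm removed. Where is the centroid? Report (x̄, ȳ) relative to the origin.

Part | A | x̄ᵢ | ȳᵢ | A·x̄ᵢ | A·ȳᵢ
plate | 20000.00 | 100.00 | 50.00 | 2000000.00 | 1000000.00
hole 1 | -2523.00 | 92.50 | 59.50 | -233377.50 | -150118.50
hole 2 | -314.16 | 175.00 | 23.00 | -54977.87 | -7225.66
Σ | 17162.84 |  |  | 1711644.63 | 842655.84
x̄ = 1711644.63 / 17162.84 = 99.73 cm
ȳ = 842655.84 / 17162.84 = 49.10 cm

x̄ = 99.73 cm, ȳ = 49.10 cm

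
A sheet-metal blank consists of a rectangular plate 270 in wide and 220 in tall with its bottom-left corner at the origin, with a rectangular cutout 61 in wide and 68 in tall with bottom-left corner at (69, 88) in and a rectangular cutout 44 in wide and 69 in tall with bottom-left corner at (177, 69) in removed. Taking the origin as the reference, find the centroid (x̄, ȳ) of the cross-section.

x̄ = 134.10 in, ȳ = 109.42 in

Part | A | x̄ᵢ | ȳᵢ | A·x̄ᵢ | A·ȳᵢ
plate | 59400.00 | 135.00 | 110.00 | 8019000.00 | 6534000.00
hole 1 | -4148.00 | 99.50 | 122.00 | -412726.00 | -506056.00
hole 2 | -3036.00 | 199.00 | 103.50 | -604164.00 | -314226.00
Σ | 52216.00 |  |  | 7002110.00 | 5713718.00
x̄ = 7002110.00 / 52216.00 = 134.10 in
ȳ = 5713718.00 / 52216.00 = 109.42 in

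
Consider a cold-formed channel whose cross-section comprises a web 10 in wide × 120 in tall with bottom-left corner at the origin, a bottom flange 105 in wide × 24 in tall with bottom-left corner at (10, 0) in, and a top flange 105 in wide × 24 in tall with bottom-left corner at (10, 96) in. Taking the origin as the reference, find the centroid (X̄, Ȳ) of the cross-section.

Part | A | x̄ᵢ | ȳᵢ | A·x̄ᵢ | A·ȳᵢ
web | 1200.00 | 5.00 | 60.00 | 6000.00 | 72000.00
bottom flange | 2520.00 | 62.50 | 12.00 | 157500.00 | 30240.00
top flange | 2520.00 | 62.50 | 108.00 | 157500.00 | 272160.00
Σ | 6240.00 |  |  | 321000.00 | 374400.00
X̄ = 321000.00 / 6240.00 = 51.44 in
Ȳ = 374400.00 / 6240.00 = 60.00 in

X̄ = 51.44 in, Ȳ = 60.00 in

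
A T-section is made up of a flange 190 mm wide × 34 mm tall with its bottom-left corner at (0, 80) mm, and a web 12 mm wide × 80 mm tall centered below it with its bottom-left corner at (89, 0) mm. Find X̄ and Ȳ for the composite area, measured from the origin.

X̄ = 95.00 mm, Ȳ = 89.63 mm

web: A = 12 × 80 = 960.00, centroid at (95.00, 40.00).
flange: A = 190 × 34 = 6460.00, centroid at (95.00, 97.00).
ΣA = 7420.00 mm²
ΣAX̄ = (960.00)(95.00) + (6460.00)(95.00) = 704900.00 mm³
ΣAȲ = (960.00)(40.00) + (6460.00)(97.00) = 665020.00 mm³
X̄ = 704900.00 / 7420.00 = 95.00 mm
Ȳ = 665020.00 / 7420.00 = 89.63 mm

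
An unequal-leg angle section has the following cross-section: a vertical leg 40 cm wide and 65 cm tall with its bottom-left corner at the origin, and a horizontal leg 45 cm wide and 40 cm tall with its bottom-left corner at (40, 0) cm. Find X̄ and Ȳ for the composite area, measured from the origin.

vertical leg: A = 40 × 65 = 2600.00, centroid at (20.00, 32.50).
horizontal leg: A = 45 × 40 = 1800.00, centroid at (62.50, 20.00).
ΣA = 4400.00 cm², ΣAX̄ = 164500.00 cm³, ΣAȲ = 120500.00 cm³.
X̄ = 164500.00/4400.00 = 37.39 cm; Ȳ = 120500.00/4400.00 = 27.39 cm.

X̄ = 37.39 cm, Ȳ = 27.39 cm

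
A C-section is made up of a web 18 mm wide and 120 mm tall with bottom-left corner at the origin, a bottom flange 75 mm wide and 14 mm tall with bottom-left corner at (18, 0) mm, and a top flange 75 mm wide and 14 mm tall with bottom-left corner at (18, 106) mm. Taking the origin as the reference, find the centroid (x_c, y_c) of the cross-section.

x_c = 31.92 mm, y_c = 60.00 mm

web: A = 18 × 120 = 2160.00, centroid at (9.00, 60.00).
bottom flange: A = 75 × 14 = 1050.00, centroid at (55.50, 7.00).
top flange: A = 75 × 14 = 1050.00, centroid at (55.50, 113.00).
ΣA = 4260.00 mm², ΣAx_c = 135990.00 mm³, ΣAy_c = 255600.00 mm³.
x_c = 135990.00/4260.00 = 31.92 mm; y_c = 255600.00/4260.00 = 60.00 mm.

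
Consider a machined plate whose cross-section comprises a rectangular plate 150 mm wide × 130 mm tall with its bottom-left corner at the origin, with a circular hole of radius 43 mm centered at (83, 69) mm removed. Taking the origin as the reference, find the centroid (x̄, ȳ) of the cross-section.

plate: A = 150 × 130 = 19500.00, centroid at (75.00, 65.00).
hole: A = −π·43² = -5808.80, centroid at (83.00, 69.00).
ΣA = 13691.20 mm², ΣAx̄ = 980369.20 mm³, ΣAȳ = 866692.47 mm³.
x̄ = 980369.20/13691.20 = 71.61 mm; ȳ = 866692.47/13691.20 = 63.30 mm.

x̄ = 71.61 mm, ȳ = 63.30 mm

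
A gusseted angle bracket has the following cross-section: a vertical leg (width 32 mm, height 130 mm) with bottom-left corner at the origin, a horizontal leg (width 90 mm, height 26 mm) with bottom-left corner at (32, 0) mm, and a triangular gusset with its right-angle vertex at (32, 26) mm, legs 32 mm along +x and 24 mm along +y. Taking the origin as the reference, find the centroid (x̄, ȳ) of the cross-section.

vertical leg: A = 32 × 130 = 4160.00, centroid at (16.00, 65.00).
horizontal leg: A = 90 × 26 = 2340.00, centroid at (77.00, 13.00).
gusset: A = ½·32·24 = 384.00, centroid at (42.67, 34.00).
ΣA = 6884.00 mm²
ΣAx̄ = (4160.00)(16.00) + (2340.00)(77.00) + (384.00)(42.67) = 263124.00 mm³
ΣAȳ = (4160.00)(65.00) + (2340.00)(13.00) + (384.00)(34.00) = 313876.00 mm³
x̄ = 263124.00 / 6884.00 = 38.22 mm
ȳ = 313876.00 / 6884.00 = 45.60 mm

x̄ = 38.22 mm, ȳ = 45.60 mm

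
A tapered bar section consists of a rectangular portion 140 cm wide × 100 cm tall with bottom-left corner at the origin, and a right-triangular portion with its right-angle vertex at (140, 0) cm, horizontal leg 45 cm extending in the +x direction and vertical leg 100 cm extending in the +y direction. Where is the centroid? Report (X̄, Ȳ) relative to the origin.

X̄ = 81.77 cm, Ȳ = 47.69 cm

rectangular portion: A = 140 × 100 = 14000.00, centroid at (70.00, 50.00).
triangular portion: A = ½·45·100 = 2250.00, centroid at (155.00, 33.33).
ΣA = 16250.00 cm², ΣAX̄ = 1328750.00 cm³, ΣAȲ = 775000.00 cm³.
X̄ = 1328750.00/16250.00 = 81.77 cm; Ȳ = 775000.00/16250.00 = 47.69 cm.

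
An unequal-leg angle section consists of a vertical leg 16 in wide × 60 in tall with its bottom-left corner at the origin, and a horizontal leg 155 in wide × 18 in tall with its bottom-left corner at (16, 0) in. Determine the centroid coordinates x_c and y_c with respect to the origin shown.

vertical leg: A = 16 × 60 = 960.00, centroid at (8.00, 30.00).
horizontal leg: A = 155 × 18 = 2790.00, centroid at (93.50, 9.00).
ΣA = 3750.00 in², ΣAx_c = 268545.00 in³, ΣAy_c = 53910.00 in³.
x_c = 268545.00/3750.00 = 71.61 in; y_c = 53910.00/3750.00 = 14.38 in.

x_c = 71.61 in, y_c = 14.38 in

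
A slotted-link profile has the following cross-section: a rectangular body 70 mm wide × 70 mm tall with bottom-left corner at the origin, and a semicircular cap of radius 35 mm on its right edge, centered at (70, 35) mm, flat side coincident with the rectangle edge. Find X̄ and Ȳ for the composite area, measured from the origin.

rectangular body: A = 70 × 70 = 4900.00, centroid at (35.00, 35.00).
semicircular end: A = ½π·35² = 1924.23, centroid at (84.85, 35.00).
ΣA = 6824.23 mm²
ΣAX̄ = (4900.00)(35.00) + (1924.23)(84.85) = 334779.12 mm³
ΣAȲ = (4900.00)(35.00) + (1924.23)(35.00) = 238847.89 mm³
X̄ = 334779.12 / 6824.23 = 49.06 mm
Ȳ = 238847.89 / 6824.23 = 35.00 mm

X̄ = 49.06 mm, Ȳ = 35.00 mm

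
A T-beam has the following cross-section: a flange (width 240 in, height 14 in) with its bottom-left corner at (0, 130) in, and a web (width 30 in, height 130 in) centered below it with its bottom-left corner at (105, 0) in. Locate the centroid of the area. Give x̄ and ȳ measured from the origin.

Part | A | x̄ᵢ | ȳᵢ | A·x̄ᵢ | A·ȳᵢ
web | 3900.00 | 120.00 | 65.00 | 468000.00 | 253500.00
flange | 3360.00 | 120.00 | 137.00 | 403200.00 | 460320.00
Σ | 7260.00 |  |  | 871200.00 | 713820.00
x̄ = 871200.00 / 7260.00 = 120.00 in
ȳ = 713820.00 / 7260.00 = 98.32 in

x̄ = 120.00 in, ȳ = 98.32 in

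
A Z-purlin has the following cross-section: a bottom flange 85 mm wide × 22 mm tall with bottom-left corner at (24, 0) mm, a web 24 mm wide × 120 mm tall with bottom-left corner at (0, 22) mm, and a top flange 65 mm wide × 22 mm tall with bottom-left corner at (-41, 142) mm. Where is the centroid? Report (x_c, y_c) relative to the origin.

bottom flange: A = 85 × 22 = 1870.00, centroid at (66.50, 11.00).
web: A = 24 × 120 = 2880.00, centroid at (12.00, 82.00).
top flange: A = 65 × 22 = 1430.00, centroid at (-8.50, 153.00).
ΣA = 6180.00 mm²
ΣAx_c = (1870.00)(66.50) + (2880.00)(12.00) + (1430.00)(-8.50) = 146760.00 mm³
ΣAy_c = (1870.00)(11.00) + (2880.00)(82.00) + (1430.00)(153.00) = 475520.00 mm³
x_c = 146760.00 / 6180.00 = 23.75 mm
y_c = 475520.00 / 6180.00 = 76.94 mm

x_c = 23.75 mm, y_c = 76.94 mm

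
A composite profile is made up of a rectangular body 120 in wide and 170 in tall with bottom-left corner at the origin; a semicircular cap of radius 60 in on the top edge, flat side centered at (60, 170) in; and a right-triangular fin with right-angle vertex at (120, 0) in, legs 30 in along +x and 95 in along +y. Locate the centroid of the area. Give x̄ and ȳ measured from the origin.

x̄ = 63.63 in, ȳ = 104.97 in

Part | A | x̄ᵢ | ȳᵢ | A·x̄ᵢ | A·ȳᵢ
rectangular body | 20400.00 | 60.00 | 85.00 | 1224000.00 | 1734000.00
semicircular top | 5654.87 | 60.00 | 195.46 | 339292.01 | 1105327.35
triangular fin | 1425.00 | 130.00 | 31.67 | 185250.00 | 45125.00
Σ | 27479.87 |  |  | 1748542.01 | 2884452.35
x̄ = 1748542.01 / 27479.87 = 63.63 in
ȳ = 2884452.35 / 27479.87 = 104.97 in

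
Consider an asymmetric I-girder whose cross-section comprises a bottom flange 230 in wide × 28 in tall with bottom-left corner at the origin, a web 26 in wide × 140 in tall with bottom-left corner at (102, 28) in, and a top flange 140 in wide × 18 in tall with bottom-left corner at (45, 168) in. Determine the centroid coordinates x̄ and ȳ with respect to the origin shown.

x̄ = 115.00 in, ȳ = 70.87 in

Part | A | x̄ᵢ | ȳᵢ | A·x̄ᵢ | A·ȳᵢ
bottom flange | 6440.00 | 115.00 | 14.00 | 740600.00 | 90160.00
web | 3640.00 | 115.00 | 98.00 | 418600.00 | 356720.00
top flange | 2520.00 | 115.00 | 177.00 | 289800.00 | 446040.00
Σ | 12600.00 |  |  | 1449000.00 | 892920.00
x̄ = 1449000.00 / 12600.00 = 115.00 in
ȳ = 892920.00 / 12600.00 = 70.87 in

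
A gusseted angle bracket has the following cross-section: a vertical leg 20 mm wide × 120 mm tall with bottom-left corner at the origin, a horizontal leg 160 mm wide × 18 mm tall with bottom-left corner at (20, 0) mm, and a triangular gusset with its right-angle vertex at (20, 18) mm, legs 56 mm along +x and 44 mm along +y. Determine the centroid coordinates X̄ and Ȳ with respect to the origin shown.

Part | A | x̄ᵢ | ȳᵢ | A·x̄ᵢ | A·ȳᵢ
vertical leg | 2400.00 | 10.00 | 60.00 | 24000.00 | 144000.00
horizontal leg | 2880.00 | 100.00 | 9.00 | 288000.00 | 25920.00
gusset | 1232.00 | 38.67 | 32.67 | 47637.33 | 40245.33
Σ | 6512.00 |  |  | 359637.33 | 210165.33
X̄ = 359637.33 / 6512.00 = 55.23 mm
Ȳ = 210165.33 / 6512.00 = 32.27 mm

X̄ = 55.23 mm, Ȳ = 32.27 mm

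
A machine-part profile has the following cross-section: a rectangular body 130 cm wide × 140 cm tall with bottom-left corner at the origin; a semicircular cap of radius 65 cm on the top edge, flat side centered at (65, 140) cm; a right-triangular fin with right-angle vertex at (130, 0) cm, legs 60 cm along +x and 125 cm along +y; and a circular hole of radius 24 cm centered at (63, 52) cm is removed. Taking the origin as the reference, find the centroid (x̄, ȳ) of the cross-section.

x̄ = 77.04 cm, ȳ = 91.44 cm

Part | A | x̄ᵢ | ȳᵢ | A·x̄ᵢ | A·ȳᵢ
rectangular body | 18200.00 | 65.00 | 70.00 | 1183000.00 | 1274000.00
semicircular top | 6636.61 | 65.00 | 167.59 | 431379.94 | 1112209.36
triangular fin | 3750.00 | 150.00 | 41.67 | 562500.00 | 156250.00
hole | -1809.56 | 63.00 | 52.00 | -114002.11 | -94096.98
Σ | 26777.06 |  |  | 2062877.83 | 2448362.38
x̄ = 2062877.83 / 26777.06 = 77.04 cm
ȳ = 2448362.38 / 26777.06 = 91.44 cm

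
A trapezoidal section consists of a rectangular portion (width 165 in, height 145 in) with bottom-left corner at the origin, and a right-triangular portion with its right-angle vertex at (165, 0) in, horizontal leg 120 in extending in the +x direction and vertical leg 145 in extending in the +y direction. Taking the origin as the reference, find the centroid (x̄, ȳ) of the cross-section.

rectangular portion: A = 165 × 145 = 23925.00, centroid at (82.50, 72.50).
triangular portion: A = ½·120·145 = 8700.00, centroid at (205.00, 48.33).
ΣA = 32625.00 in², ΣAx̄ = 3757312.50 in³, ΣAȳ = 2155062.50 in³.
x̄ = 3757312.50/32625.00 = 115.17 in; ȳ = 2155062.50/32625.00 = 66.06 in.

x̄ = 115.17 in, ȳ = 66.06 in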